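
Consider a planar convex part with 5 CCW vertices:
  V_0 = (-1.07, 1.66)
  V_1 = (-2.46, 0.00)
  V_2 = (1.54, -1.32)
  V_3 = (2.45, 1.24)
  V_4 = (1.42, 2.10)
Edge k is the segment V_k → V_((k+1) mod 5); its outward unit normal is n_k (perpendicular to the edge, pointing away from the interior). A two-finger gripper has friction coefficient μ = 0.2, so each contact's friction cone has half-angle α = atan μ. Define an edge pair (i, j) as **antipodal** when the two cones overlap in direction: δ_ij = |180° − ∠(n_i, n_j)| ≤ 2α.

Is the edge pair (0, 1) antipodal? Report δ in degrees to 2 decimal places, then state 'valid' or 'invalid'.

α = atan 0.2 = 11.31°;  2α = 22.62°
edge 0: e_0 = (-1.39, -1.66);  n_0 = (-0.7667, +0.6420)
edge 1: e_1 = (+4.00, -1.32);  n_1 = (-0.3134, -0.9496)
∠(n_0, n_1) = 111.68°
δ = |180° − 111.68°| = 68.32°
68.32° > 2α = 22.62°  →  invalid

δ = 68.32°, invalid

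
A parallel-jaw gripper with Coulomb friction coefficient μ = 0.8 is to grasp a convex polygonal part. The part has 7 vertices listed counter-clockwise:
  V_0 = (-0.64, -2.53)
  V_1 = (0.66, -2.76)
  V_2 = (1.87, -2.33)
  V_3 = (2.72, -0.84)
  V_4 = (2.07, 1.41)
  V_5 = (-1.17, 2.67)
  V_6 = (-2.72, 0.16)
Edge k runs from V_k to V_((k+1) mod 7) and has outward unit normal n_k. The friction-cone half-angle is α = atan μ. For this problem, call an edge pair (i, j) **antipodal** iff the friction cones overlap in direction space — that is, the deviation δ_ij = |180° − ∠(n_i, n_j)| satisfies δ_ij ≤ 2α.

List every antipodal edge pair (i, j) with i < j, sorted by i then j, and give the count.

count = 10; pairs: (0,3), (0,4), (0,5), (1,4), (1,5), (2,5), (2,6), (3,5), (3,6), (4,6)

α = atan 0.8 = 38.66°;  2α = 77.32°
n_0 = (-0.1742, -0.9847)
n_1 = (+0.3349, -0.9423)
n_2 = (+0.8686, -0.4955)
n_3 = (+0.9607, +0.2775)
n_4 = (+0.3624, +0.9320)
n_5 = (-0.8508, +0.5254)
n_6 = (-0.7911, -0.6117)
  (0,1): δ = 150.40°  ·
  (0,2): δ = 109.67°  ·
  (0,3): δ = 63.85°  ✓
  (0,4): δ = 11.22°  ✓
  (0,5): δ = 68.34°  ✓
  (0,6): δ = 137.75°  ·
  (1,2): δ = 139.27°  ·
  (1,3): δ = 93.45°  ·
  (1,4): δ = 40.81°  ✓
  (1,5): δ = 38.74°  ✓
  (1,6): δ = 108.15°  ·
  (2,3): δ = 134.18°  ·
  (2,4): δ = 81.55°  ·
  (2,5): δ = 1.99°  ✓
  (2,6): δ = 67.42°  ✓
  (3,4): δ = 127.36°  ·
  (3,5): δ = 47.81°  ✓
  (3,6): δ = 21.60°  ✓
  (4,5): δ = 100.45°  ·
  (4,6): δ = 31.04°  ✓
  (5,6): δ = 110.59°  ·
antipodal pairs: 10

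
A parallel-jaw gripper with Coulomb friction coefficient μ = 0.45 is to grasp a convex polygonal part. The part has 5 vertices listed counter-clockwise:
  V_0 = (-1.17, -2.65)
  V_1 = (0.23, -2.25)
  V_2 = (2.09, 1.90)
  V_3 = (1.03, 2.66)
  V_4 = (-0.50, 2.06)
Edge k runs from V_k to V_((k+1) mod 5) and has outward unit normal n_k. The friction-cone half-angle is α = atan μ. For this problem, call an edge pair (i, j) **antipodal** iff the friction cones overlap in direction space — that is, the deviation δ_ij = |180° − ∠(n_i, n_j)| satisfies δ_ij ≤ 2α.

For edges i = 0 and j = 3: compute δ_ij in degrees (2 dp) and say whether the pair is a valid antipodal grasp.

α = atan 0.45 = 24.23°;  2α = 48.46°
edge 0: e_0 = (+1.40, +0.40);  n_0 = (+0.2747, -0.9615)
edge 3: e_3 = (-1.53, -0.60);  n_3 = (-0.3651, +0.9310)
∠(n_0, n_3) = 174.53°
δ = |180° − 174.53°| = 5.47°
5.47° ≤ 2α = 48.46°  →  valid

δ = 5.47°, valid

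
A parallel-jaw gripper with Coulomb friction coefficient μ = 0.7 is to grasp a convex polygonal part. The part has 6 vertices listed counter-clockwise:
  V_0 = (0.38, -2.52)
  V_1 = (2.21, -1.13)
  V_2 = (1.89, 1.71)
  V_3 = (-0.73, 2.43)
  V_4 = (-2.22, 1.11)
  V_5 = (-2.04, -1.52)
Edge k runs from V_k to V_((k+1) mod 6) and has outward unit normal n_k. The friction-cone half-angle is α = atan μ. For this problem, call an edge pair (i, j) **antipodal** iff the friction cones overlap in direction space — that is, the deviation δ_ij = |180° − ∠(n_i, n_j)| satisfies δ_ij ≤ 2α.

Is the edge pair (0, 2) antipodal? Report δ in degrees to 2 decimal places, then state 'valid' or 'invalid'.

δ = 52.59°, valid

α = atan 0.7 = 34.99°;  2α = 69.98°
edge 0: e_0 = (+1.83, +1.39);  n_0 = (+0.6049, -0.7963)
edge 2: e_2 = (-2.62, +0.72);  n_2 = (+0.2650, +0.9643)
∠(n_0, n_2) = 127.41°
δ = |180° − 127.41°| = 52.59°
52.59° ≤ 2α = 69.98°  →  valid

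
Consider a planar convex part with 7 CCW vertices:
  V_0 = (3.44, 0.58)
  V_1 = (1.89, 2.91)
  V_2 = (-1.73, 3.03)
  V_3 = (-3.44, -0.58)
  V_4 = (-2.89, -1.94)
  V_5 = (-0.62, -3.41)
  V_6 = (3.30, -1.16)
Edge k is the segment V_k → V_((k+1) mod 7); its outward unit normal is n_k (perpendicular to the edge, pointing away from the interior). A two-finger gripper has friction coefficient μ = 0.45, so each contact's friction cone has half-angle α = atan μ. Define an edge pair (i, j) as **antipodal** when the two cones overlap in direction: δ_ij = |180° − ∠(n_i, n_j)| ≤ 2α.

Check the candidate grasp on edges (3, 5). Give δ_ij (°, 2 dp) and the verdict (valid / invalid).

δ = 82.16°, invalid

α = atan 0.45 = 24.23°;  2α = 48.46°
edge 3: e_3 = (+0.55, -1.36);  n_3 = (-0.9271, -0.3749)
edge 5: e_5 = (+3.92, +2.25);  n_5 = (+0.4978, -0.8673)
∠(n_3, n_5) = 97.84°
δ = |180° − 97.84°| = 82.16°
82.16° > 2α = 48.46°  →  invalid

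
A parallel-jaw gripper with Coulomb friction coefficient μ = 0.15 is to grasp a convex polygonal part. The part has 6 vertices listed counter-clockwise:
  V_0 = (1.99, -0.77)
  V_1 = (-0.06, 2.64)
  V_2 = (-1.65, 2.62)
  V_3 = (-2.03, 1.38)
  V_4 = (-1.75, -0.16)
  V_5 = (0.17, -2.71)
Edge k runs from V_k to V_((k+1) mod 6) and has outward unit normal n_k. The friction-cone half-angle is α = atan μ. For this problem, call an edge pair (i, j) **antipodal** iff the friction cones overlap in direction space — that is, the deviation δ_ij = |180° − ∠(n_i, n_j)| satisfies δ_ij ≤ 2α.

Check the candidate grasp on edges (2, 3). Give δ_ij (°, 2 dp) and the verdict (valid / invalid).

α = atan 0.15 = 8.53°;  2α = 17.06°
edge 2: e_2 = (-0.38, -1.24);  n_2 = (-0.9561, +0.2930)
edge 3: e_3 = (+0.28, -1.54);  n_3 = (-0.9839, -0.1789)
∠(n_2, n_3) = 27.34°
δ = |180° − 27.34°| = 152.66°
152.66° > 2α = 17.06°  →  invalid

δ = 152.66°, invalid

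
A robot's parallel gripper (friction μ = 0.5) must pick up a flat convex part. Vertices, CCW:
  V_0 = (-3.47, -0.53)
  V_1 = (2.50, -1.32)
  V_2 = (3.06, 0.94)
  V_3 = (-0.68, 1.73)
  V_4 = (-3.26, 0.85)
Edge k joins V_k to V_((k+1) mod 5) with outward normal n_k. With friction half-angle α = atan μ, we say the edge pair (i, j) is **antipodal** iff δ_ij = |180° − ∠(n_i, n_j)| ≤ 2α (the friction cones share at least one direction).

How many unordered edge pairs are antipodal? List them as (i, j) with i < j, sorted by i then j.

count = 3; pairs: (0,2), (0,3), (1,4)

α = atan 0.5 = 26.57°;  2α = 53.13°
n_0 = (-0.1312, -0.9914)
n_1 = (+0.9706, -0.2405)
n_2 = (+0.2067, +0.9784)
n_3 = (-0.3228, +0.9465)
n_4 = (-0.9886, +0.1504)
  (0,1): δ = 96.38°  ·
  (0,2): δ = 4.39°  ✓
  (0,3): δ = 26.37°  ✓
  (0,4): δ = 88.89°  ·
  (1,2): δ = 88.01°  ·
  (1,3): δ = 57.25°  ·
  (1,4): δ = 5.26°  ✓
  (2,3): δ = 149.24°  ·
  (2,4): δ = 86.73°  ·
  (3,4): δ = 117.49°  ·
antipodal pairs: 3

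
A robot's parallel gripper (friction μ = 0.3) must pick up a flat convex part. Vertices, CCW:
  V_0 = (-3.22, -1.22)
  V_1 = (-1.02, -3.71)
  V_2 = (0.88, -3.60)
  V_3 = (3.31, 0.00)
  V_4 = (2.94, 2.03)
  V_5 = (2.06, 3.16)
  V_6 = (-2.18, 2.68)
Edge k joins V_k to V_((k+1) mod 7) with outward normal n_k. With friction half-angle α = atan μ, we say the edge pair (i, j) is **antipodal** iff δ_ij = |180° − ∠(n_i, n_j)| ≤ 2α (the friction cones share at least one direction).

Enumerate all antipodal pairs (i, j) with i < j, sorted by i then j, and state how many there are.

α = atan 0.3 = 16.70°;  2α = 33.40°
n_0 = (-0.7494, -0.6621)
n_1 = (+0.0578, -0.9983)
n_2 = (+0.8288, -0.5595)
n_3 = (+0.9838, +0.1793)
n_4 = (+0.7890, +0.6144)
n_5 = (-0.1125, +0.9937)
n_6 = (-0.9662, +0.2577)
  (0,1): δ = 128.15°  ·
  (0,2): δ = 75.48°  ·
  (0,3): δ = 31.13°  ✓
  (0,4): δ = 3.55°  ✓
  (0,5): δ = 55.00°  ·
  (0,6): δ = 123.61°  ·
  (1,2): δ = 127.33°  ·
  (1,3): δ = 82.98°  ·
  (1,4): δ = 55.40°  ·
  (1,5): δ = 3.15°  ✓
  (1,6): δ = 71.76°  ·
  (2,3): δ = 135.65°  ·
  (2,4): δ = 108.07°  ·
  (2,5): δ = 49.52°  ·
  (2,6): δ = 19.09°  ✓
  (3,4): δ = 152.42°  ·
  (3,5): δ = 93.87°  ·
  (3,6): δ = 25.26°  ✓
  (4,5): δ = 121.45°  ·
  (4,6): δ = 52.84°  ·
  (5,6): δ = 111.39°  ·
antipodal pairs: 5

count = 5; pairs: (0,3), (0,4), (1,5), (2,6), (3,6)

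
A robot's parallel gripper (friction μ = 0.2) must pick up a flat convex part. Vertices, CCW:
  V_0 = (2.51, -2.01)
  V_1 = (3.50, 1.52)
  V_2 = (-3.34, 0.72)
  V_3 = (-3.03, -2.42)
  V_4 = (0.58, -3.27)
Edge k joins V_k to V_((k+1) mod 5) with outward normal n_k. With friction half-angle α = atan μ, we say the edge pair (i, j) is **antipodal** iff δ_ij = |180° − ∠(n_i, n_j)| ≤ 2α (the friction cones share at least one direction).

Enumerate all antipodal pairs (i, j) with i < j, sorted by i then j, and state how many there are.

α = atan 0.2 = 11.31°;  2α = 22.62°
n_0 = (+0.9629, -0.2700)
n_1 = (-0.1162, +0.9932)
n_2 = (-0.9952, -0.0982)
n_3 = (-0.2292, -0.9734)
n_4 = (+0.5467, -0.8374)
  (0,1): δ = 67.66°  ·
  (0,2): δ = 21.30°  ✓
  (0,3): δ = 92.42°  ·
  (0,4): δ = 138.80°  ·
  (1,2): δ = 91.03°  ·
  (1,3): δ = 19.92°  ✓
  (1,4): δ = 26.47°  ·
  (2,3): δ = 108.89°  ·
  (2,4): δ = 62.50°  ·
  (3,4): δ = 133.61°  ·
antipodal pairs: 2

count = 2; pairs: (0,2), (1,3)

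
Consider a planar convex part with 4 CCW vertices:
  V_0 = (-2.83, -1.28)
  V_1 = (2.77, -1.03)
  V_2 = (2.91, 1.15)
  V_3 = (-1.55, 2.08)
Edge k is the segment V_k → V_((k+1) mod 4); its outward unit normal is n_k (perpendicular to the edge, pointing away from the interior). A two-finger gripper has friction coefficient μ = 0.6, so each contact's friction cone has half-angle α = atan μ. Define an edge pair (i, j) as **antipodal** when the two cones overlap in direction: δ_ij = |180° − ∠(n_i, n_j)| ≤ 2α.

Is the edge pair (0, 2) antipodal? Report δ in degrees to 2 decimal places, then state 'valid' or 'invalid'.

α = atan 0.6 = 30.96°;  2α = 61.93°
edge 0: e_0 = (+5.60, +0.25);  n_0 = (+0.0446, -0.9990)
edge 2: e_2 = (-4.46, +0.93);  n_2 = (+0.2041, +0.9789)
∠(n_0, n_2) = 165.67°
δ = |180° − 165.67°| = 14.33°
14.33° ≤ 2α = 61.93°  →  valid

δ = 14.33°, valid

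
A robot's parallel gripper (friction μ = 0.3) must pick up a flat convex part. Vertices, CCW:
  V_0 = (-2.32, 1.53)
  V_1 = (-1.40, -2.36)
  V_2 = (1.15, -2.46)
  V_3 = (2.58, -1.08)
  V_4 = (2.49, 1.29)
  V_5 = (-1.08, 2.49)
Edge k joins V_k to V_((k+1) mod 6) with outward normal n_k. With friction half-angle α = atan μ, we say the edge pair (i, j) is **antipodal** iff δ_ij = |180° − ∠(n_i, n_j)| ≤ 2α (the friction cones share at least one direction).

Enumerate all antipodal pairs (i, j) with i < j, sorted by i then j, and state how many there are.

count = 3; pairs: (0,3), (1,4), (2,5)

α = atan 0.3 = 16.70°;  2α = 33.40°
n_0 = (-0.9732, -0.2302)
n_1 = (-0.0392, -0.9992)
n_2 = (+0.6944, -0.7196)
n_3 = (+0.9993, +0.0379)
n_4 = (+0.3186, +0.9479)
n_5 = (-0.6122, +0.7907)
  (0,1): δ = 105.55°  ·
  (0,2): δ = 59.33°  ·
  (0,3): δ = 11.13°  ✓
  (0,4): δ = 58.11°  ·
  (0,5): δ = 114.44°  ·
  (1,2): δ = 133.77°  ·
  (1,3): δ = 85.58°  ·
  (1,4): δ = 16.33°  ✓
  (1,5): δ = 39.99°  ·
  (2,3): δ = 131.81°  ·
  (2,4): δ = 62.56°  ·
  (2,5): δ = 6.23°  ✓
  (3,4): δ = 110.75°  ·
  (3,5): δ = 54.43°  ·
  (4,5): δ = 123.67°  ·
antipodal pairs: 3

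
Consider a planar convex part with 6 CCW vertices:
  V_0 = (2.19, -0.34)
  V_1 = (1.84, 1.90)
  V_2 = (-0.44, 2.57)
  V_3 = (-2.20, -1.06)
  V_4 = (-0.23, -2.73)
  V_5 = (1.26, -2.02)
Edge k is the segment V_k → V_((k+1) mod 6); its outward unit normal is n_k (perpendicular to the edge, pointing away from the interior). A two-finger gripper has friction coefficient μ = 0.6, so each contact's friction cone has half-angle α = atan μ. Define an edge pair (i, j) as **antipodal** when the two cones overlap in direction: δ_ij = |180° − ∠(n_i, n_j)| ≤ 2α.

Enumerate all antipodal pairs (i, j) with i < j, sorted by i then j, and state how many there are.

count = 6; pairs: (0,2), (0,3), (1,3), (1,4), (2,4), (2,5)

α = atan 0.6 = 30.96°;  2α = 61.93°
n_0 = (+0.9880, +0.1544)
n_1 = (+0.2819, +0.9594)
n_2 = (-0.8998, +0.4363)
n_3 = (-0.6466, -0.7628)
n_4 = (+0.4302, -0.9027)
n_5 = (+0.8749, -0.4843)
  (0,1): δ = 115.26°  ·
  (0,2): δ = 34.75°  ✓
  (0,3): δ = 40.83°  ✓
  (0,4): δ = 106.60°  ·
  (0,5): δ = 142.15°  ·
  (1,2): δ = 99.49°  ·
  (1,3): δ = 23.91°  ✓
  (1,4): δ = 41.85°  ✓
  (1,5): δ = 77.41°  ·
  (2,3): δ = 104.42°  ·
  (2,4): δ = 38.66°  ✓
  (2,5): δ = 3.10°  ✓
  (3,4): δ = 114.23°  ·
  (3,5): δ = 78.68°  ·
  (4,5): δ = 144.45°  ·
antipodal pairs: 6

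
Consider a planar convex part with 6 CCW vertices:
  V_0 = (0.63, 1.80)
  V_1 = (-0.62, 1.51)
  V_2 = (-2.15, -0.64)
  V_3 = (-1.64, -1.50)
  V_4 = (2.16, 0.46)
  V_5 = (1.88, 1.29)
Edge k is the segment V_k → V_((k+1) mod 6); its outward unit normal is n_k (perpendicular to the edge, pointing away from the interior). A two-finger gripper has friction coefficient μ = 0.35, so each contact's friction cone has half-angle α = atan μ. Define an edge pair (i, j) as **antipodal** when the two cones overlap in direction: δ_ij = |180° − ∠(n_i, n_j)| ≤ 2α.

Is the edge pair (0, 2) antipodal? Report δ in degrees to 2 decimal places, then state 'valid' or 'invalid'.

δ = 72.39°, invalid

α = atan 0.35 = 19.29°;  2α = 38.58°
edge 0: e_0 = (-1.25, -0.29);  n_0 = (-0.2260, +0.9741)
edge 2: e_2 = (+0.51, -0.86);  n_2 = (-0.8601, -0.5101)
∠(n_0, n_2) = 107.61°
δ = |180° − 107.61°| = 72.39°
72.39° > 2α = 38.58°  →  invalid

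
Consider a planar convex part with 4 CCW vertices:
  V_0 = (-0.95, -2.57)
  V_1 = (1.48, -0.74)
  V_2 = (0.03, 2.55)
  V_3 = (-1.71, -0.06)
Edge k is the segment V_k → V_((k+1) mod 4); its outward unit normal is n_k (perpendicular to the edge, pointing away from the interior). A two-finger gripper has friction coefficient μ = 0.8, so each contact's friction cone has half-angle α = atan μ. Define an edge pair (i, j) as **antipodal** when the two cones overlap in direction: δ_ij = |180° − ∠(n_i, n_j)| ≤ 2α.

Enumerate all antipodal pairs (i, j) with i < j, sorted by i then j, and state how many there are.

count = 4; pairs: (0,2), (0,3), (1,2), (1,3)

α = atan 0.8 = 38.66°;  2α = 77.32°
n_0 = (+0.6016, -0.7988)
n_1 = (+0.9151, +0.4033)
n_2 = (-0.8321, +0.5547)
n_3 = (-0.9571, -0.2898)
  (0,1): δ = 103.20°  ·
  (0,2): δ = 19.33°  ✓
  (0,3): δ = 69.86°  ✓
  (1,2): δ = 57.47°  ✓
  (1,3): δ = 6.94°  ✓
  (2,3): δ = 129.46°  ·
antipodal pairs: 4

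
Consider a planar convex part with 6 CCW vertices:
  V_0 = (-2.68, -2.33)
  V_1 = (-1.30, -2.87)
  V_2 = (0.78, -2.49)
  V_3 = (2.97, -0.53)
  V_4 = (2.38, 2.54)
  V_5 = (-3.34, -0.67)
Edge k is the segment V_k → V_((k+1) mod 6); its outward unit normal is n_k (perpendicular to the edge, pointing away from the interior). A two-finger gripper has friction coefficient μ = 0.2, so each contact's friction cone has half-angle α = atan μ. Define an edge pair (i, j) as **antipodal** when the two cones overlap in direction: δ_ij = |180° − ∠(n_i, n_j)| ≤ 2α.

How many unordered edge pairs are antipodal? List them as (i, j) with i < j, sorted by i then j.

count = 3; pairs: (1,4), (2,4), (3,5)

α = atan 0.2 = 11.31°;  2α = 22.62°
n_0 = (-0.3644, -0.9312)
n_1 = (+0.1797, -0.9837)
n_2 = (+0.6669, -0.7452)
n_3 = (+0.9820, +0.1887)
n_4 = (-0.4894, +0.8721)
n_5 = (-0.9292, -0.3695)
  (0,1): δ = 148.28°  ·
  (0,2): δ = 116.80°  ·
  (0,3): δ = 57.75°  ·
  (0,4): δ = 50.67°  ·
  (0,5): δ = 133.05°  ·
  (1,2): δ = 148.53°  ·
  (1,3): δ = 89.47°  ·
  (1,4): δ = 18.95°  ✓
  (1,5): δ = 101.33°  ·
  (2,3): δ = 120.95°  ·
  (2,4): δ = 12.53°  ✓
  (2,5): δ = 69.85°  ·
  (3,4): δ = 71.58°  ·
  (3,5): δ = 10.80°  ✓
  (4,5): δ = 97.62°  ·
antipodal pairs: 3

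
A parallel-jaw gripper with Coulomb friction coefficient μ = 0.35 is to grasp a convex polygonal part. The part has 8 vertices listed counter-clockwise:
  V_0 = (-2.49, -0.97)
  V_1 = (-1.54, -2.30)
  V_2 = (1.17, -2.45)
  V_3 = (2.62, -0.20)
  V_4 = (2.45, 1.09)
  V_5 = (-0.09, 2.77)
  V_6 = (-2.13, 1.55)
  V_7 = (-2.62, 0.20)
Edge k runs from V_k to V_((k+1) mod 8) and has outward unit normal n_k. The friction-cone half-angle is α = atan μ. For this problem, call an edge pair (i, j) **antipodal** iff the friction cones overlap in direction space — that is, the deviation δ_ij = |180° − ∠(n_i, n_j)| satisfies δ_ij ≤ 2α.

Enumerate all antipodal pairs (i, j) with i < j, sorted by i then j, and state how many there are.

α = atan 0.35 = 19.29°;  2α = 38.58°
n_0 = (-0.8137, -0.5812)
n_1 = (-0.0553, -0.9985)
n_2 = (+0.8406, -0.5417)
n_3 = (+0.9914, +0.1307)
n_4 = (+0.5517, +0.8341)
n_5 = (-0.5133, +0.8582)
n_6 = (-0.9400, +0.3412)
n_7 = (-0.9939, -0.1104)
  (0,1): δ = 128.71°  ·
  (0,2): δ = 68.34°  ·
  (0,3): δ = 28.03°  ✓
  (0,4): δ = 20.98°  ✓
  (0,5): δ = 85.34°  ·
  (0,6): δ = 124.51°  ·
  (0,7): δ = 150.80°  ·
  (1,2): δ = 119.63°  ·
  (1,3): δ = 79.32°  ·
  (1,4): δ = 30.31°  ✓
  (1,5): δ = 34.05°  ✓
  (1,6): δ = 73.22°  ·
  (1,7): δ = 99.51°  ·
  (2,3): δ = 139.69°  ·
  (2,4): δ = 90.68°  ·
  (2,5): δ = 26.32°  ✓
  (2,6): δ = 12.85°  ✓
  (2,7): δ = 39.14°  ·
  (3,4): δ = 130.99°  ·
  (3,5): δ = 66.63°  ·
  (3,6): δ = 27.46°  ✓
  (3,7): δ = 1.17°  ✓
  (4,5): δ = 115.64°  ·
  (4,6): δ = 76.47°  ·
  (4,7): δ = 50.18°  ·
  (5,6): δ = 140.83°  ·
  (5,7): δ = 114.54°  ·
  (6,7): δ = 153.71°  ·
antipodal pairs: 8

count = 8; pairs: (0,3), (0,4), (1,4), (1,5), (2,5), (2,6), (3,6), (3,7)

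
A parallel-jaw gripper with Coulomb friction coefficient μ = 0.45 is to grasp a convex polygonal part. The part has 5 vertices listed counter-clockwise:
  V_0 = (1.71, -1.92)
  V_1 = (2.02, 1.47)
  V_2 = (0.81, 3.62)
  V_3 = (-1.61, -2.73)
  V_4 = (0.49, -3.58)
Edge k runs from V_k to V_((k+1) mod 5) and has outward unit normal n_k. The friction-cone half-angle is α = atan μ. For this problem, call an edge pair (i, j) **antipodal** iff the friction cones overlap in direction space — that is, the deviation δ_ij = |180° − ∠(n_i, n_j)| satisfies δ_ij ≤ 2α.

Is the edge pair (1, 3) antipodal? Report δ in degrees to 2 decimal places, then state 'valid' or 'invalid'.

α = atan 0.45 = 24.23°;  2α = 48.46°
edge 1: e_1 = (-1.21, +2.15);  n_1 = (+0.8715, +0.4905)
edge 3: e_3 = (+2.10, -0.85);  n_3 = (-0.3752, -0.9269)
∠(n_1, n_3) = 141.41°
δ = |180° − 141.41°| = 38.59°
38.59° ≤ 2α = 48.46°  →  valid

δ = 38.59°, valid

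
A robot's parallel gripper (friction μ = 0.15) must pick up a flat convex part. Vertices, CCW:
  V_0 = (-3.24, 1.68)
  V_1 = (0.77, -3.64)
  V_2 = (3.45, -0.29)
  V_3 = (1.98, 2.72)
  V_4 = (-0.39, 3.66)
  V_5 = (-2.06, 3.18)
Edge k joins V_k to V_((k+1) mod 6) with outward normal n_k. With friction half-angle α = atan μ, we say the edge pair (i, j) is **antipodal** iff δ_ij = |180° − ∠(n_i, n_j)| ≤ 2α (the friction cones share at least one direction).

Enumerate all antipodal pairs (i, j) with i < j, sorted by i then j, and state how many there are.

α = atan 0.15 = 8.53°;  2α = 17.06°
n_0 = (-0.7986, -0.6019)
n_1 = (+0.7809, -0.6247)
n_2 = (+0.8986, +0.4388)
n_3 = (+0.3687, +0.9296)
n_4 = (-0.2762, +0.9611)
n_5 = (-0.7860, +0.6183)
  (0,1): δ = 75.67°  ·
  (0,2): δ = 10.98°  ✓
  (0,3): δ = 31.36°  ·
  (0,4): δ = 69.03°  ·
  (0,5): δ = 104.80°  ·
  (1,2): δ = 115.31°  ·
  (1,3): δ = 72.97°  ·
  (1,4): δ = 35.30°  ·
  (1,5): δ = 0.47°  ✓
  (2,3): δ = 137.66°  ·
  (2,4): δ = 99.99°  ·
  (2,5): δ = 64.22°  ·
  (3,4): δ = 142.33°  ·
  (3,5): δ = 106.56°  ·
  (4,5): δ = 144.23°  ·
antipodal pairs: 2

count = 2; pairs: (0,2), (1,5)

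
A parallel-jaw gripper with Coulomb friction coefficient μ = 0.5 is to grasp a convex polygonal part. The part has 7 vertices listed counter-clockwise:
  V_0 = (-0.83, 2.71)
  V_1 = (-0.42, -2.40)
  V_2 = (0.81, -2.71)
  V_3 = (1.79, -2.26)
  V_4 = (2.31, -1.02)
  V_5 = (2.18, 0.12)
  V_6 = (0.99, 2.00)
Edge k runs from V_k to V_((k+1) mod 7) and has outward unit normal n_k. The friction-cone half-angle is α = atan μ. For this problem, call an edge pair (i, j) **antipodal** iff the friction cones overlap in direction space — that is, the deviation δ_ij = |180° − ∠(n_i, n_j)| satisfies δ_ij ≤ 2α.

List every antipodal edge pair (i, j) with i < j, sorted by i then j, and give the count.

α = atan 0.5 = 26.57°;  2α = 53.13°
n_0 = (-0.9968, -0.0800)
n_1 = (-0.2444, -0.9697)
n_2 = (+0.4173, -0.9088)
n_3 = (+0.9222, -0.3867)
n_4 = (+0.9936, +0.1133)
n_5 = (+0.8450, +0.5348)
n_6 = (+0.3634, +0.9316)
  (0,1): δ = 108.73°  ·
  (0,2): δ = 69.92°  ·
  (0,3): δ = 27.34°  ✓
  (0,4): δ = 1.92°  ✓
  (0,5): δ = 27.75°  ✓
  (0,6): δ = 64.10°  ·
  (1,2): δ = 141.19°  ·
  (1,3): δ = 98.61°  ·
  (1,4): δ = 69.35°  ·
  (1,5): δ = 43.52°  ✓
  (1,6): δ = 7.17°  ✓
  (2,3): δ = 137.41°  ·
  (2,4): δ = 108.16°  ·
  (2,5): δ = 82.33°  ·
  (2,6): δ = 45.98°  ✓
  (3,4): δ = 150.74°  ·
  (3,5): δ = 124.92°  ·
  (3,6): δ = 88.56°  ·
  (4,5): δ = 154.17°  ·
  (4,6): δ = 117.82°  ·
  (5,6): δ = 143.64°  ·
antipodal pairs: 6

count = 6; pairs: (0,3), (0,4), (0,5), (1,5), (1,6), (2,6)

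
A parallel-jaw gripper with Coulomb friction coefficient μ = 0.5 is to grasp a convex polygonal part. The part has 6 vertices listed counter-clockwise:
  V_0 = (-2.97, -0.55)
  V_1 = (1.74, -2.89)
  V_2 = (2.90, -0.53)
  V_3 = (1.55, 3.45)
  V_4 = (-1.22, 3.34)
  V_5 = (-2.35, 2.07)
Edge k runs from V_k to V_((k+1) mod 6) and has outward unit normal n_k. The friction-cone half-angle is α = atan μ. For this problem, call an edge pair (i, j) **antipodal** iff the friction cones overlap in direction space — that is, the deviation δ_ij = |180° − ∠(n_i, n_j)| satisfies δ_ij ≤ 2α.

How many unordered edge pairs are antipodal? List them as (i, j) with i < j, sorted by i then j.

count = 5; pairs: (0,2), (0,3), (1,4), (1,5), (2,5)

α = atan 0.5 = 26.57°;  2α = 53.13°
n_0 = (-0.4449, -0.8956)
n_1 = (+0.8974, -0.4411)
n_2 = (+0.9470, +0.3212)
n_3 = (-0.0397, +0.9992)
n_4 = (-0.7471, +0.6647)
n_5 = (-0.9731, +0.2303)
  (0,1): δ = 89.76°  ·
  (0,2): δ = 44.84°  ✓
  (0,3): δ = 28.69°  ✓
  (0,4): δ = 74.76°  ·
  (0,5): δ = 103.11°  ·
  (1,2): δ = 135.09°  ·
  (1,3): δ = 61.55°  ·
  (1,4): δ = 15.49°  ✓
  (1,5): δ = 12.86°  ✓
  (2,3): δ = 106.46°  ·
  (2,4): δ = 60.40°  ·
  (2,5): δ = 32.05°  ✓
  (3,4): δ = 133.94°  ·
  (3,5): δ = 105.59°  ·
  (4,5): δ = 151.65°  ·
antipodal pairs: 5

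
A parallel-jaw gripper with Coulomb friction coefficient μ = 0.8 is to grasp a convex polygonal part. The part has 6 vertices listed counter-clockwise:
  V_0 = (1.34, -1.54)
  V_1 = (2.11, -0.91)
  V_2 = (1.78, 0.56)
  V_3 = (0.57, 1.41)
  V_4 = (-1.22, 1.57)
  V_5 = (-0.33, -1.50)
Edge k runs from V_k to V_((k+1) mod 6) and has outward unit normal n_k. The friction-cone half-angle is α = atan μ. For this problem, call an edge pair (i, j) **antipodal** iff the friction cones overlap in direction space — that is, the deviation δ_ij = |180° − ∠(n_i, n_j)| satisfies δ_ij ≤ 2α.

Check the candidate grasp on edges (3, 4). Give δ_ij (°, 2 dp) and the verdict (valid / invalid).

δ = 68.73°, valid

α = atan 0.8 = 38.66°;  2α = 77.32°
edge 3: e_3 = (-1.79, +0.16);  n_3 = (+0.0890, +0.9960)
edge 4: e_4 = (+0.89, -3.07);  n_4 = (-0.9605, -0.2784)
∠(n_3, n_4) = 111.27°
δ = |180° − 111.27°| = 68.73°
68.73° ≤ 2α = 77.32°  →  valid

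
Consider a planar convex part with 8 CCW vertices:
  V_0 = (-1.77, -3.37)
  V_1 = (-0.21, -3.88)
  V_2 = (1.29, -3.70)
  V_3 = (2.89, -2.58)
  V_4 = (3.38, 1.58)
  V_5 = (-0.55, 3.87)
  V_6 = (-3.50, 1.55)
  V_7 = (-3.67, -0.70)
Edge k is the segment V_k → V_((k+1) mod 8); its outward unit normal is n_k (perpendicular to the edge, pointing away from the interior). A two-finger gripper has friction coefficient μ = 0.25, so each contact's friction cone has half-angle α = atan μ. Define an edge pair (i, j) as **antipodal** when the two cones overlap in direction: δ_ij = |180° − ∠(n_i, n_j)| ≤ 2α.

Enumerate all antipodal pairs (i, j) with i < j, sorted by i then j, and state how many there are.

α = atan 0.25 = 14.04°;  2α = 28.07°
n_0 = (-0.3107, -0.9505)
n_1 = (+0.1191, -0.9929)
n_2 = (+0.5735, -0.8192)
n_3 = (+0.9931, -0.1170)
n_4 = (+0.5035, +0.8640)
n_5 = (-0.6182, +0.7860)
n_6 = (-0.9972, +0.0753)
n_7 = (-0.8148, -0.5798)
  (0,1): δ = 155.05°  ·
  (0,2): δ = 126.90°  ·
  (0,3): δ = 78.61°  ·
  (0,4): δ = 12.13°  ✓
  (0,5): δ = 56.29°  ·
  (0,6): δ = 103.78°  ·
  (0,7): δ = 143.54°  ·
  (1,2): δ = 151.85°  ·
  (1,3): δ = 103.56°  ·
  (1,4): δ = 37.07°  ·
  (1,5): δ = 31.34°  ·
  (1,6): δ = 78.84°  ·
  (1,7): δ = 118.59°  ·
  (2,3): δ = 131.71°  ·
  (2,4): δ = 65.22°  ·
  (2,5): δ = 3.19°  ✓
  (2,6): δ = 50.69°  ·
  (2,7): δ = 90.44°  ·
  (3,4): δ = 113.51°  ·
  (3,5): δ = 45.10°  ·
  (3,6): δ = 2.40°  ✓
  (3,7): δ = 42.15°  ·
  (4,5): δ = 111.59°  ·
  (4,6): δ = 64.09°  ·
  (4,7): δ = 24.33°  ✓
  (5,6): δ = 132.50°  ·
  (5,7): δ = 92.75°  ·
  (6,7): δ = 140.24°  ·
antipodal pairs: 4

count = 4; pairs: (0,4), (2,5), (3,6), (4,7)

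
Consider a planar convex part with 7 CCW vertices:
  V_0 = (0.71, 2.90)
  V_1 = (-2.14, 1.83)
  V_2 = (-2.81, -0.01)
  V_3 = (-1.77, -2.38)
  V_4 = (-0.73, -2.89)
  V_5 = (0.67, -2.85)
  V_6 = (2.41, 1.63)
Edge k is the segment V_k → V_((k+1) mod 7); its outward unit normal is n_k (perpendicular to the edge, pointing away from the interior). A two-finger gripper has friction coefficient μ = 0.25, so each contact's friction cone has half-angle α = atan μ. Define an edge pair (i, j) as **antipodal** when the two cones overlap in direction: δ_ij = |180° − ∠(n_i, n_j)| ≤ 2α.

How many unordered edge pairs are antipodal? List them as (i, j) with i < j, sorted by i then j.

count = 3; pairs: (0,4), (1,5), (3,6)

α = atan 0.25 = 14.04°;  2α = 28.07°
n_0 = (-0.3515, +0.9362)
n_1 = (-0.9396, +0.3422)
n_2 = (-0.9157, -0.4018)
n_3 = (-0.4403, -0.8979)
n_4 = (+0.0286, -0.9996)
n_5 = (+0.9322, -0.3620)
n_6 = (+0.5985, +0.8011)
  (0,1): δ = 130.59°  ·
  (0,2): δ = 86.89°  ·
  (0,3): δ = 46.70°  ·
  (0,4): δ = 18.94°  ✓
  (0,5): δ = 48.20°  ·
  (0,6): δ = 122.66°  ·
  (1,2): δ = 136.30°  ·
  (1,3): δ = 96.11°  ·
  (1,4): δ = 68.36°  ·
  (1,5): δ = 1.22°  ✓
  (1,6): δ = 73.25°  ·
  (2,3): δ = 139.82°  ·
  (2,4): δ = 112.06°  ·
  (2,5): δ = 44.92°  ·
  (2,6): δ = 29.55°  ·
  (3,4): δ = 152.24°  ·
  (3,5): δ = 85.10°  ·
  (3,6): δ = 10.64°  ✓
  (4,5): δ = 112.86°  ·
  (4,6): δ = 38.40°  ·
  (5,6): δ = 105.54°  ·
antipodal pairs: 3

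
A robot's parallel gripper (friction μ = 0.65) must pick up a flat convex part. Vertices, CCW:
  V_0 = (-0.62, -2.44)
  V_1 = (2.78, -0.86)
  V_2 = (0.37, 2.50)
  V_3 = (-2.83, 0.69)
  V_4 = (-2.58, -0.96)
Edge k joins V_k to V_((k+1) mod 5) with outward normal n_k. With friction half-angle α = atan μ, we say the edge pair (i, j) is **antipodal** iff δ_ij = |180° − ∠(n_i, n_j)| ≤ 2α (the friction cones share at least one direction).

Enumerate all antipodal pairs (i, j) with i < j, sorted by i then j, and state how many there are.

α = atan 0.65 = 33.02°;  2α = 66.05°
n_0 = (+0.4214, -0.9069)
n_1 = (+0.8126, +0.5828)
n_2 = (-0.4923, +0.8704)
n_3 = (-0.9887, -0.1498)
n_4 = (-0.6026, -0.7980)
  (0,1): δ = 79.27°  ·
  (0,2): δ = 4.57°  ✓
  (0,3): δ = 73.69°  ·
  (0,4): δ = 118.02°  ·
  (1,2): δ = 96.16°  ·
  (1,3): δ = 27.03°  ✓
  (1,4): δ = 17.29°  ✓
  (2,3): δ = 110.88°  ·
  (2,4): δ = 66.55°  ·
  (3,4): δ = 135.67°  ·
antipodal pairs: 3

count = 3; pairs: (0,2), (1,3), (1,4)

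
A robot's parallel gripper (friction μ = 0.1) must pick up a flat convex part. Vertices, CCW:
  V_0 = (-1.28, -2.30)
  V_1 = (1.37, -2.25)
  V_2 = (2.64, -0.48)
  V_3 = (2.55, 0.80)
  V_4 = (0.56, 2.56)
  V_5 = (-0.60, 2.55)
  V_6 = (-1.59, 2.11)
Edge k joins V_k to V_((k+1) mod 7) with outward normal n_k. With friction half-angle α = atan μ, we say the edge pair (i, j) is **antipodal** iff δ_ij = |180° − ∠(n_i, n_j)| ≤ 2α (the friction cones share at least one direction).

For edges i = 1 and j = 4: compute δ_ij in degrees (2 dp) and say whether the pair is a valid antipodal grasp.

δ = 53.85°, invalid

α = atan 0.1 = 5.71°;  2α = 11.42°
edge 1: e_1 = (+1.27, +1.77);  n_1 = (+0.8125, -0.5830)
edge 4: e_4 = (-1.16, -0.01);  n_4 = (-0.0086, +1.0000)
∠(n_1, n_4) = 126.15°
δ = |180° − 126.15°| = 53.85°
53.85° > 2α = 11.42°  →  invalid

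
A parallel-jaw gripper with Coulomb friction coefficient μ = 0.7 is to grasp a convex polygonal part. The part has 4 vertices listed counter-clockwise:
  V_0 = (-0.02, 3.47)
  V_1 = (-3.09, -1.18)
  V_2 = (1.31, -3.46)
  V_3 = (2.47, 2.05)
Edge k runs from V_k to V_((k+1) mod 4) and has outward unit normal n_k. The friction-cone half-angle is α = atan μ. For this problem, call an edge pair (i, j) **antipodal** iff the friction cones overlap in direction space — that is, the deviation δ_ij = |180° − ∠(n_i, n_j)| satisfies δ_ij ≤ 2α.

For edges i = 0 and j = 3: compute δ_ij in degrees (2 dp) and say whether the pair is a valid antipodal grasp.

α = atan 0.7 = 34.99°;  2α = 69.98°
edge 0: e_0 = (-3.07, -4.65);  n_0 = (-0.8345, +0.5510)
edge 3: e_3 = (-2.49, +1.42);  n_3 = (+0.4954, +0.8687)
∠(n_0, n_3) = 86.26°
δ = |180° − 86.26°| = 93.74°
93.74° > 2α = 69.98°  →  invalid

δ = 93.74°, invalid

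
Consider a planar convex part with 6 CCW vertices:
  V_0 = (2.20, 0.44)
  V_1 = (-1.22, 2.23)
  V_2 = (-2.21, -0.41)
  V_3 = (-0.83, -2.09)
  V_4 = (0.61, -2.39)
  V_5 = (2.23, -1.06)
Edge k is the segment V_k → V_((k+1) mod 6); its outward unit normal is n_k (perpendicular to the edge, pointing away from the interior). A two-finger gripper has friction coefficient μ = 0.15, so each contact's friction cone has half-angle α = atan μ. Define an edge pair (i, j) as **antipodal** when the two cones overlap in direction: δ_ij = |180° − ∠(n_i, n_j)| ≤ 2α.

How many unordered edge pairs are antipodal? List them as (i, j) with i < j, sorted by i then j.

count = 1; pairs: (0,3)

α = atan 0.15 = 8.53°;  2α = 17.06°
n_0 = (+0.4637, +0.8860)
n_1 = (-0.9363, +0.3511)
n_2 = (-0.7727, -0.6347)
n_3 = (-0.2040, -0.9790)
n_4 = (+0.6345, -0.7729)
n_5 = (+0.9998, +0.0200)
  (0,1): δ = 82.93°  ·
  (0,2): δ = 22.97°  ·
  (0,3): δ = 15.86°  ✓
  (0,4): δ = 67.01°  ·
  (0,5): δ = 118.77°  ·
  (1,2): δ = 120.04°  ·
  (1,3): δ = 81.21°  ·
  (1,4): δ = 30.06°  ·
  (1,5): δ = 21.70°  ·
  (2,3): δ = 141.17°  ·
  (2,4): δ = 90.02°  ·
  (2,5): δ = 38.25°  ·
  (3,4): δ = 128.85°  ·
  (3,5): δ = 77.09°  ·
  (4,5): δ = 128.24°  ·
antipodal pairs: 1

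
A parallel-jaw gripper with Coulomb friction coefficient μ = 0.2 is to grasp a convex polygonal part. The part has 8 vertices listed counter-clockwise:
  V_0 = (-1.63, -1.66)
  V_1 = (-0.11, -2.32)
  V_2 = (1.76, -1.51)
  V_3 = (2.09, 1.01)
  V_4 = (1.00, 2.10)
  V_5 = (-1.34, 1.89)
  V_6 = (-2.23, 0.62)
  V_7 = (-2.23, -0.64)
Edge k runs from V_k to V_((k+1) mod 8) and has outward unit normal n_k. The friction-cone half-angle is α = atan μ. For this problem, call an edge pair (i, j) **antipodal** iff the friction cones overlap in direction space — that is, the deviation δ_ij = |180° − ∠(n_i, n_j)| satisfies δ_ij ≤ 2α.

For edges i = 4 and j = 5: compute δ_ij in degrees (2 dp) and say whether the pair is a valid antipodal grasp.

α = atan 0.2 = 11.31°;  2α = 22.62°
edge 4: e_4 = (-2.34, -0.21);  n_4 = (-0.0894, +0.9960)
edge 5: e_5 = (-0.89, -1.27);  n_5 = (-0.8189, +0.5739)
∠(n_4, n_5) = 49.85°
δ = |180° − 49.85°| = 130.15°
130.15° > 2α = 22.62°  →  invalid

δ = 130.15°, invalid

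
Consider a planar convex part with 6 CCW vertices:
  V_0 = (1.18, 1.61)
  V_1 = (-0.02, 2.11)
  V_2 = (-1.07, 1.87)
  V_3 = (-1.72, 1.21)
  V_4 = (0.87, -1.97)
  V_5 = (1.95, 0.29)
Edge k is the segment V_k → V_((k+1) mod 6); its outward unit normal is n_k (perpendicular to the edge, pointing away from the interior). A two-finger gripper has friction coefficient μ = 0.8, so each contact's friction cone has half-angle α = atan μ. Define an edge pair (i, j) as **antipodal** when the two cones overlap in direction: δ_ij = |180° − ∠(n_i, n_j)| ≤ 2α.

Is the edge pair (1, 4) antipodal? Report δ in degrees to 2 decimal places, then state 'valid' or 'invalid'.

α = atan 0.8 = 38.66°;  2α = 77.32°
edge 1: e_1 = (-1.05, -0.24);  n_1 = (-0.2228, +0.9749)
edge 4: e_4 = (+1.08, +2.26);  n_4 = (+0.9023, -0.4312)
∠(n_1, n_4) = 128.42°
δ = |180° − 128.42°| = 51.58°
51.58° ≤ 2α = 77.32°  →  valid

δ = 51.58°, valid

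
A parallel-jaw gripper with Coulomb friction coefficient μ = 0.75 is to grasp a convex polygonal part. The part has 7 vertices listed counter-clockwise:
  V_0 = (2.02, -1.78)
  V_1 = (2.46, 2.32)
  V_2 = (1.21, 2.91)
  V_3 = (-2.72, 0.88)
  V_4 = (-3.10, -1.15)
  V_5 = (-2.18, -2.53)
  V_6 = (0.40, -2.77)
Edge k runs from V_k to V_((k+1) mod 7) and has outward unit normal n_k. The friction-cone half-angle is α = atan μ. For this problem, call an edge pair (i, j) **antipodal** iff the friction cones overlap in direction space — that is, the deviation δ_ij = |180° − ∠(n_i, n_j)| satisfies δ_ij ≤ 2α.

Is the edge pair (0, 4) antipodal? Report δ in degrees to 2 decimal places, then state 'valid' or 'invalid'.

α = atan 0.75 = 36.87°;  2α = 73.74°
edge 0: e_0 = (+0.44, +4.10);  n_0 = (+0.9943, -0.1067)
edge 4: e_4 = (+0.92, -1.38);  n_4 = (-0.8321, -0.5547)
∠(n_0, n_4) = 140.18°
δ = |180° − 140.18°| = 39.82°
39.82° ≤ 2α = 73.74°  →  valid

δ = 39.82°, valid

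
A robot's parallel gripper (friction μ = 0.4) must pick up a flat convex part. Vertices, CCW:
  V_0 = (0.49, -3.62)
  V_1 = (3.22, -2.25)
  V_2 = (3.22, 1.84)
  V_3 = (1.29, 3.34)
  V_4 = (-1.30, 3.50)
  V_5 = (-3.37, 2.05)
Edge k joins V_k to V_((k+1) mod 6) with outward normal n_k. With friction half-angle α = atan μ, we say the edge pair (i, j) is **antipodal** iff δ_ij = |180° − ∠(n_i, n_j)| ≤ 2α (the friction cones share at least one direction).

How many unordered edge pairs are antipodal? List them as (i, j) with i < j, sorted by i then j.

α = atan 0.4 = 21.80°;  2α = 43.60°
n_0 = (+0.4485, -0.8938)
n_1 = (+1.0000, -0.0000)
n_2 = (+0.6137, +0.7896)
n_3 = (+0.0617, +0.9981)
n_4 = (-0.5737, +0.8190)
n_5 = (-0.8266, -0.5627)
  (0,1): δ = 116.65°  ·
  (0,2): δ = 64.50°  ·
  (0,3): δ = 30.18°  ✓
  (0,4): δ = 8.36°  ✓
  (0,5): δ = 97.60°  ·
  (1,2): δ = 127.85°  ·
  (1,3): δ = 93.54°  ·
  (1,4): δ = 54.99°  ·
  (1,5): δ = 34.25°  ✓
  (2,3): δ = 145.68°  ·
  (2,4): δ = 107.13°  ·
  (2,5): δ = 17.90°  ✓
  (3,4): δ = 141.45°  ·
  (3,5): δ = 52.22°  ·
  (4,5): δ = 90.76°  ·
antipodal pairs: 4

count = 4; pairs: (0,3), (0,4), (1,5), (2,5)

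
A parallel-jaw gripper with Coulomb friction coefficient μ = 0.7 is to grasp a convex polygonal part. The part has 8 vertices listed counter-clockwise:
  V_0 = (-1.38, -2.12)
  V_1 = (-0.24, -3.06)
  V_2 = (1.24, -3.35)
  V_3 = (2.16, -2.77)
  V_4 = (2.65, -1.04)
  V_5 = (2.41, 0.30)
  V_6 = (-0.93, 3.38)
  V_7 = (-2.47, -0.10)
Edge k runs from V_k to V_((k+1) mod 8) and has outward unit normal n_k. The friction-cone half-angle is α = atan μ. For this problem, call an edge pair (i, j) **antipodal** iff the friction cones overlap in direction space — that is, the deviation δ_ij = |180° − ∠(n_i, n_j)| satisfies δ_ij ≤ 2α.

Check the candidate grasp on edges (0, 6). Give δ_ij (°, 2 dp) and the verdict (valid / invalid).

δ = 105.64°, invalid

α = atan 0.7 = 34.99°;  2α = 69.98°
edge 0: e_0 = (+1.14, -0.94);  n_0 = (-0.6362, -0.7715)
edge 6: e_6 = (-1.54, -3.48);  n_6 = (-0.9145, +0.4047)
∠(n_0, n_6) = 74.36°
δ = |180° − 74.36°| = 105.64°
105.64° > 2α = 69.98°  →  invalid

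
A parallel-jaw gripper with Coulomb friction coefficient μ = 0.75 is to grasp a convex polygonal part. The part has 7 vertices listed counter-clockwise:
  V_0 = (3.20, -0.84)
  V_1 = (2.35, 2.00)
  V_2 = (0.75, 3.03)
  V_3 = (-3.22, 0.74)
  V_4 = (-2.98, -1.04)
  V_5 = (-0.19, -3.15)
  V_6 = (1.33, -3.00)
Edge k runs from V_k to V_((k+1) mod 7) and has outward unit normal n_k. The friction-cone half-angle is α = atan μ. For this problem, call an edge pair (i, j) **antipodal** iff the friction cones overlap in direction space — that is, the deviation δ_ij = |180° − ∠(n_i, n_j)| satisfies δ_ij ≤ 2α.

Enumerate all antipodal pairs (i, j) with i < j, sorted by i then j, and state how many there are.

count = 9; pairs: (0,3), (0,4), (1,3), (1,4), (1,5), (2,4), (2,5), (2,6), (3,6)

α = atan 0.75 = 36.87°;  2α = 73.74°
n_0 = (+0.9580, +0.2867)
n_1 = (+0.5413, +0.8408)
n_2 = (-0.4997, +0.8662)
n_3 = (-0.9910, -0.1336)
n_4 = (-0.6032, -0.7976)
n_5 = (+0.0982, -0.9952)
n_6 = (+0.7560, -0.6545)
  (0,1): δ = 139.43°  ·
  (0,2): δ = 76.68°  ·
  (0,3): δ = 8.98°  ✓
  (0,4): δ = 36.24°  ✓
  (0,5): δ = 78.97°  ·
  (0,6): δ = 122.45°  ·
  (1,2): δ = 117.25°  ·
  (1,3): δ = 49.55°  ✓
  (1,4): δ = 4.33°  ✓
  (1,5): δ = 38.41°  ✓
  (1,6): δ = 81.89°  ·
  (2,3): δ = 112.30°  ·
  (2,4): δ = 67.08°  ✓
  (2,5): δ = 24.34°  ✓
  (2,6): δ = 19.14°  ✓
  (3,4): δ = 134.78°  ·
  (3,5): δ = 92.04°  ·
  (3,6): δ = 48.56°  ✓
  (4,5): δ = 137.26°  ·
  (4,6): δ = 93.78°  ·
  (5,6): δ = 136.52°  ·
antipodal pairs: 9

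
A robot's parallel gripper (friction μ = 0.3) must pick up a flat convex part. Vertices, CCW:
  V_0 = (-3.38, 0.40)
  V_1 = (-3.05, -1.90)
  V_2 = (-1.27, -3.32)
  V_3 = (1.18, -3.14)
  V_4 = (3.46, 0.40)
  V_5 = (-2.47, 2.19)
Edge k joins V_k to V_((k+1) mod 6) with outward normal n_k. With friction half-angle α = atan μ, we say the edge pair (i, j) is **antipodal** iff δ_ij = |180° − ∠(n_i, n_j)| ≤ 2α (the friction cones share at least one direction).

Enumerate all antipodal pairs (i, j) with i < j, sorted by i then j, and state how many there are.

α = atan 0.3 = 16.70°;  2α = 33.40°
n_0 = (-0.9899, -0.1420)
n_1 = (-0.6236, -0.7817)
n_2 = (+0.0733, -0.9973)
n_3 = (+0.8407, -0.5415)
n_4 = (+0.2890, +0.9573)
n_5 = (-0.8914, +0.4532)
  (0,1): δ = 136.75°  ·
  (0,2): δ = 93.96°  ·
  (0,3): δ = 40.95°  ·
  (0,4): δ = 65.04°  ·
  (0,5): δ = 144.89°  ·
  (1,2): δ = 137.22°  ·
  (1,3): δ = 84.20°  ·
  (1,4): δ = 21.78°  ✓
  (1,5): δ = 101.63°  ·
  (2,3): δ = 126.99°  ·
  (2,4): δ = 21.00°  ✓
  (2,5): δ = 58.85°  ·
  (3,4): δ = 74.01°  ·
  (3,5): δ = 5.84°  ✓
  (4,5): δ = 100.15°  ·
antipodal pairs: 3

count = 3; pairs: (1,4), (2,4), (3,5)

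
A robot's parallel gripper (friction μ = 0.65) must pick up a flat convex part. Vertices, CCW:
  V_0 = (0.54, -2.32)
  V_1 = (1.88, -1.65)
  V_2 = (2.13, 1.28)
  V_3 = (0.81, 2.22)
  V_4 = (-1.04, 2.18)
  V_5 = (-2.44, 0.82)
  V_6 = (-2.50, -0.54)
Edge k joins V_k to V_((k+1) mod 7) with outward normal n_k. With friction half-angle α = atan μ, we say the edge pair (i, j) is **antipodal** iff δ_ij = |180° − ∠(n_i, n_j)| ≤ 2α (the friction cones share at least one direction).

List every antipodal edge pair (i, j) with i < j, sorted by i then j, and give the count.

count = 10; pairs: (0,2), (0,3), (0,4), (0,5), (1,4), (1,5), (1,6), (2,5), (2,6), (3,6)

α = atan 0.65 = 33.02°;  2α = 66.05°
n_0 = (+0.4472, -0.8944)
n_1 = (+0.9964, -0.0850)
n_2 = (+0.5801, +0.8146)
n_3 = (-0.0216, +0.9998)
n_4 = (-0.6968, +0.7173)
n_5 = (-0.9990, +0.0441)
n_6 = (-0.5053, -0.8630)
  (0,1): δ = 121.44°  ·
  (0,2): δ = 62.02°  ✓
  (0,3): δ = 25.33°  ✓
  (0,4): δ = 17.60°  ✓
  (0,5): δ = 60.91°  ✓
  (0,6): δ = 123.08°  ·
  (1,2): δ = 120.58°  ·
  (1,3): δ = 83.88°  ·
  (1,4): δ = 40.95°  ✓
  (1,5): δ = 2.35°  ✓
  (1,6): δ = 64.53°  ✓
  (2,3): δ = 143.31°  ·
  (2,4): δ = 100.37°  ·
  (2,5): δ = 57.07°  ✓
  (2,6): δ = 5.11°  ✓
  (3,4): δ = 137.07°  ·
  (3,5): δ = 93.76°  ·
  (3,6): δ = 31.59°  ✓
  (4,5): δ = 136.70°  ·
  (4,6): δ = 74.52°  ·
  (5,6): δ = 117.82°  ·
antipodal pairs: 10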